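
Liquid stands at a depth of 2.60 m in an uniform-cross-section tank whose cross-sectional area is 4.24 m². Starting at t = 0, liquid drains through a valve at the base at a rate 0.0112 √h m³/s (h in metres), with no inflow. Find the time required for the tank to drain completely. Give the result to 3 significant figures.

1220 s

A dh/dt = −Q_out = −0.0112 √h.
∫ h^(−1/2) dh = −(0.0112/A) ∫ dt, giving 2√h = 2√h₀ − (0.0112/A) t.
Tank is empty when √h = 0: t_empty = 2A√h₀/0.0112.
t_empty = 2·4.24·√2.60/0.0112 = 8.4800·1.6125/0.0112 = 1220.9 s.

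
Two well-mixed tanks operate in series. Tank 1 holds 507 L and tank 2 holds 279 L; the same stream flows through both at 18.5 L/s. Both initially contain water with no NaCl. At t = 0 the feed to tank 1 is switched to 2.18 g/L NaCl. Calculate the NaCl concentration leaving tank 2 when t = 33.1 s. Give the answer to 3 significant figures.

1.03 g/L

Species balance on tank i: dCᵢ/dt = (Cᵢ₋₁ − Cᵢ)/τᵢ with τᵢ = Vᵢ/Q.
τ₁ = 507/18.5 = 27.405 s; τ₂ = 279/18.5 = 15.081 s.
Solving the cascade with C₁(0)=C₂(0)=0 gives C₂(t) = C_in[1 − (τ₁ e^(−t/τ₁) − τ₂ e^(−t/τ₂))/(τ₁ − τ₂)].
At t = 33.1: e^(−t/τ₁) = 0.29886, e^(−t/τ₂) = 0.11138.
C₂ = 2.18·[1 − (27.405·0.29886 − 15.081·0.11138)/(12.324)] = 2.18·0.47173 = 1.0284 g/L.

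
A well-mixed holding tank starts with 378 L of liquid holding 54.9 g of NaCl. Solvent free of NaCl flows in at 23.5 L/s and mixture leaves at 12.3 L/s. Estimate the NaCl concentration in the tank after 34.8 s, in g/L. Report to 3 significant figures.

Total volume: dV/dt = Q_in − Q_out = 11.200 L/s, so V(t) = 378 + 11.200 t and V(34.8) = 767.76 L.
No NaCl enters, so dm/dt = −Q_out · (m/V).
Separate: dm/m = −Q_out dt/V(t) ⇒ ln(m/m₀) = −(Q_out/(Q_in−Q_out)) ln(V/V₀).
m = m₀ (V₀/V)^(Q_out/(Q_in−Q_out)) = 54.9 × (378/767.76)^(1.0982) = 25.212 g.
C = m/V = 25.212/767.76 = 0.032839 g/L.

0.0328 g/L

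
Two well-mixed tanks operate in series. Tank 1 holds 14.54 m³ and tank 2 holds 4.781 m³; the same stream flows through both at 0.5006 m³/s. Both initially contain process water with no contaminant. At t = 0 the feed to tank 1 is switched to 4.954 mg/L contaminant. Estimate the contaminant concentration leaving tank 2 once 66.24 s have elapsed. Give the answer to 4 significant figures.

Time constants: τᵢ = Vᵢ/Q for each well-mixed tank.
τ₁ = 14.54/0.5006 = 29.0451 s; τ₂ = 4.781/0.5006 = 9.55054 s.
Tank 1: C₁ = C_in(1 − e^(−t/τ₁)). Tank 2 (τ₁ ≠ τ₂): C₂ = C_in[1 − (τ₁ e^(−t/τ₁) − τ₂ e^(−t/τ₂))/(τ₁ − τ₂)].
At t = 66.24: e^(−t/τ₁) = 0.102224, e^(−t/τ₂) = 0.000972409.
C₂ = 4.954·[1 − (29.0451·0.102224 − 9.55054·0.000972409)/(19.4946)] = 4.954·0.848172 = 4.20184 mg/L.

4.202 mg/L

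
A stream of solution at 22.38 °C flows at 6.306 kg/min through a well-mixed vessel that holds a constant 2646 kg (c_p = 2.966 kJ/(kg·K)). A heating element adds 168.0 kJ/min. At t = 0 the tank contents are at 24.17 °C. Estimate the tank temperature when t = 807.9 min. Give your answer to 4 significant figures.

Heat balance on the well-mixed liquid: M c_p dT/dt = ṁ c_p (T_in − T) + 168.0.
Rearrange: dT/dt = (T_ss − T)/τ with τ = M/ṁ = 419.600 min and T_ss = T_in + Q̇/(ṁ c_p) = 31.3622 °C.
Solution: T(t) = T_ss + (T₀ − T_ss) e^(−t/τ).
T(807.9) = 31.3622 + (-7.19223)·e^(−807.9/419.600) = 31.3622 + (-7.19223)·0.145817 = 30.3135 °C.

30.31 °C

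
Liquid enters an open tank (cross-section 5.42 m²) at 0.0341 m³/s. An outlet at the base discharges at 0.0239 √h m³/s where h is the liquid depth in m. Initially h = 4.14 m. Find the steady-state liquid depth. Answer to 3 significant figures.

Level balance: A dh/dt = 0.0341 − 0.0239 √h. Setting dh/dt = 0:
Q_in = 0.0239 √h_ss ⇒ √h_ss = 0.0341/0.0239 = 1.4268.
h_ss = 1.4268² = 2.0357 m. (Since h₀ = 4.14 m > h_ss, the level will fall toward this value.)

2.04 m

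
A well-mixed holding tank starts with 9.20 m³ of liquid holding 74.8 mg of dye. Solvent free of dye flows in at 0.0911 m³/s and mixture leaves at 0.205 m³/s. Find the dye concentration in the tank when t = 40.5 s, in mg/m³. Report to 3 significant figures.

4.66 mg/m³

Total volume: dV/dt = Q_in − Q_out = -0.11390 m³/s, so V(t) = 9.20 − 0.11390 t and V(40.5) = 4.5870 m³.
Solute balance: dm/dt = 0 − Q_out C = −Q_out m/V(t).
Separate: dm/m = −Q_out dt/V(t) ⇒ ln(m/m₀) = −(Q_out/(Q_in−Q_out)) ln(V/V₀).
m = m₀ (V₀/V)^(Q_out/(Q_in−Q_out)) = 74.8 × (9.20/4.5870)^(-1.7998) = 21.375 mg.
C = m/V = 21.375/4.5870 = 4.6598 mg/m³.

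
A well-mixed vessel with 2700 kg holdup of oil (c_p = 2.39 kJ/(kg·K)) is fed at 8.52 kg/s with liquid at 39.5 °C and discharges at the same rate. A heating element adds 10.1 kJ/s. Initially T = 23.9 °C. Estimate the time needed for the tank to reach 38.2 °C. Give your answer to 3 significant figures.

Heat balance on the well-mixed liquid: M c_p dT/dt = ṁ c_p (T_in − T) + 10.1.
τ = M/ṁ = 316.90 s; T_ss = T_in + Q̇/(ṁ c_p) = 39.996 °C.
T(t) = T_ss + (T₀ − T_ss) e^(−t/τ). Set T = 38.2:
e^(−t/τ) = (38.2 − 39.996)/(23.9 − 39.996) = 0.11158
t = −316.90 · ln(0.11158) = 694.97 s.

695 s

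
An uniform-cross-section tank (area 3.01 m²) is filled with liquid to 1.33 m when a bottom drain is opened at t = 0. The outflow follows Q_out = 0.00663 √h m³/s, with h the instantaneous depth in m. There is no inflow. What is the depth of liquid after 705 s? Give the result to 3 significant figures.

0.142 m

A dh/dt = −Q_out = −0.00663 √h.
This is separable: 2 d(√h)/dt = −0.00663/A, so √h = √h₀ − (0.00663/(2A)) t.
√h = √1.33 − 0.00663·705/(2·3.01) = 1.1533 − 0.77644 = 0.37682.
h = 0.37682² = 0.14199 m.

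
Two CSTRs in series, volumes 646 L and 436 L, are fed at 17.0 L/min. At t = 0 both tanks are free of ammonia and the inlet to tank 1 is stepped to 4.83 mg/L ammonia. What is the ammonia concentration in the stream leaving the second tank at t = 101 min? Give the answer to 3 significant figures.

Each tank obeys Vᵢ dCᵢ/dt = Q(Cᵢ₋₁ − Cᵢ), so τᵢ = Vᵢ/Q.
τ₁ = 646/17.0 = 38.000 min; τ₂ = 436/17.0 = 25.647 min.
Solving the cascade with C₁(0)=C₂(0)=0 gives C₂(t) = C_in[1 − (τ₁ e^(−t/τ₁) − τ₂ e^(−t/τ₂))/(τ₁ − τ₂)].
At t = 101: e^(−t/τ₁) = 0.070096, e^(−t/τ₂) = 0.019486.
C₂ = 4.83·[1 − (38.000·0.070096 − 25.647·0.019486)/(12.353)] = 4.83·0.82483 = 3.9839 mg/L.

3.98 mg/L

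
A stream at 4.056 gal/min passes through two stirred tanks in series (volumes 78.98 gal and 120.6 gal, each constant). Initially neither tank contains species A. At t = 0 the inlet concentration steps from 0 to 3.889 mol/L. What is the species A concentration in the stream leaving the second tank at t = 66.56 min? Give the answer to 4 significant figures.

2.929 mol/L

Each tank obeys Vᵢ dCᵢ/dt = Q(Cᵢ₋₁ − Cᵢ), so τᵢ = Vᵢ/Q.
τ₁ = 78.98/4.056 = 19.4724 min; τ₂ = 120.6/4.056 = 29.7337 min.
Solving the cascade with C₁(0)=C₂(0)=0 gives C₂(t) = C_in[1 − (τ₁ e^(−t/τ₁) − τ₂ e^(−t/τ₂))/(τ₁ − τ₂)].
At t = 66.56: e^(−t/τ₁) = 0.0327722, e^(−t/τ₂) = 0.106615.
C₂ = 3.889·[1 − (19.4724·0.0327722 − 29.7337·0.106615)/(-10.2613)] = 3.889·0.753259 = 2.92942 mol/L.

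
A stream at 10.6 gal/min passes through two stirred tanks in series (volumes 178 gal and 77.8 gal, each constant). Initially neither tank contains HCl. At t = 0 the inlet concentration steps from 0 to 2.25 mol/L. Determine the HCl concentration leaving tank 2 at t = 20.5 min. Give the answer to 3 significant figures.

1.18 mol/L

Each tank obeys Vᵢ dCᵢ/dt = Q(Cᵢ₋₁ − Cᵢ), so τᵢ = Vᵢ/Q.
τ₁ = 178/10.6 = 16.792 min; τ₂ = 77.8/10.6 = 7.3396 min.
Tank 1: C₁ = C_in(1 − e^(−t/τ₁)). Tank 2 (τ₁ ≠ τ₂): C₂ = C_in[1 − (τ₁ e^(−t/τ₁) − τ₂ e^(−t/τ₂))/(τ₁ − τ₂)].
At t = 20.5: e^(−t/τ₁) = 0.29500, e^(−t/τ₂) = 0.061234.
C₂ = 2.25·[1 − (16.792·0.29500 − 7.3396·0.061234)/(9.4528)] = 2.25·0.52350 = 1.1779 mol/L.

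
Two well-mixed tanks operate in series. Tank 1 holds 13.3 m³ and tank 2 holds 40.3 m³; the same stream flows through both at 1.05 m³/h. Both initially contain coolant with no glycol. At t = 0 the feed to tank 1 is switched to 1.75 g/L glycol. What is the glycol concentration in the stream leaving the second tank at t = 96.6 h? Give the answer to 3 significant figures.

Time constants: τᵢ = Vᵢ/Q for each well-mixed tank.
τ₁ = 13.3/1.05 = 12.667 h; τ₂ = 40.3/1.05 = 38.381 h.
Tank 1: C₁ = C_in(1 − e^(−t/τ₁)). Tank 2 (τ₁ ≠ τ₂): C₂ = C_in[1 − (τ₁ e^(−t/τ₁) − τ₂ e^(−t/τ₂))/(τ₁ − τ₂)].
At t = 96.6: e^(−t/τ₁) = 0.00048745, e^(−t/τ₂) = 0.080712.
C₂ = 1.75·[1 − (12.667·0.00048745 − 38.381·0.080712)/(-25.714)] = 1.75·0.87977 = 1.5396 g/L.

1.54 g/L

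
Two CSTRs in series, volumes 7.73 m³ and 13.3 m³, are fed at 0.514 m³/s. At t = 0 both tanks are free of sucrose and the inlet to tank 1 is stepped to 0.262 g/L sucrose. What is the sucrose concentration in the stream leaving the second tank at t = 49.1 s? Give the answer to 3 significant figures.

0.182 g/L

Each tank obeys Vᵢ dCᵢ/dt = Q(Cᵢ₋₁ − Cᵢ), so τᵢ = Vᵢ/Q.
τ₁ = 7.73/0.514 = 15.039 s; τ₂ = 13.3/0.514 = 25.875 s.
Solving the cascade with C₁(0)=C₂(0)=0 gives C₂(t) = C_in[1 − (τ₁ e^(−t/τ₁) − τ₂ e^(−t/τ₂))/(τ₁ − τ₂)].
At t = 49.1: e^(−t/τ₁) = 0.038202, e^(−t/τ₂) = 0.14994.
C₂ = 0.262·[1 − (15.039·0.038202 − 25.875·0.14994)/(-10.837)] = 0.262·0.69500 = 0.18209 g/L.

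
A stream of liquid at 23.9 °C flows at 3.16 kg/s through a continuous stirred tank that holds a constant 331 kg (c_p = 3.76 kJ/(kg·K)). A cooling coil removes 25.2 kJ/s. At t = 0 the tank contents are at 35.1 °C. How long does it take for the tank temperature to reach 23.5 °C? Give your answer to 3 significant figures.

214 s

Heat balance on the well-mixed liquid: M c_p dT/dt = ṁ c_p (T_in − T) − 25.2.
τ = M/ṁ = 104.75 s; T_ss = T_in − Q̇/(ṁ c_p) = 21.779 °C.
T(t) = T_ss + (T₀ − T_ss) e^(−t/τ). Set T = 23.5:
e^(−t/τ) = (23.5 − 21.779)/(35.1 − 21.779) = 0.12919
t = −104.75 · ln(0.12919) = 214.36 s.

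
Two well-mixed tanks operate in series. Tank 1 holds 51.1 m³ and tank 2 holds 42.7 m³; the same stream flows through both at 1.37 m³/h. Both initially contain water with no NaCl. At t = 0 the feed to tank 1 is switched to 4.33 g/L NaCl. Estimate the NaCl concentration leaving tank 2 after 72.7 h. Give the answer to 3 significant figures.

2.72 g/L

Time constants: τᵢ = Vᵢ/Q for each well-mixed tank.
τ₁ = 51.1/1.37 = 37.299 h; τ₂ = 42.7/1.37 = 31.168 h.
Tank 1: C₁ = C_in(1 − e^(−t/τ₁)). Tank 2 (τ₁ ≠ τ₂): C₂ = C_in[1 − (τ₁ e^(−t/τ₁) − τ₂ e^(−t/τ₂))/(τ₁ − τ₂)].
At t = 72.7: e^(−t/τ₁) = 0.14240, e^(−t/τ₂) = 0.097050.
C₂ = 4.33·[1 − (37.299·0.14240 − 31.168·0.097050)/(6.1314)] = 4.33·0.62706 = 2.7152 g/L.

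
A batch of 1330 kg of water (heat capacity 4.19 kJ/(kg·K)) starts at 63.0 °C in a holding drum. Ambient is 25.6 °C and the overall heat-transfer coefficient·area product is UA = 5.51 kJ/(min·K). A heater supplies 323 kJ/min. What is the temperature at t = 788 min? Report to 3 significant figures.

First-law balance (no shaft work): M c_p dT/dt = −UA(T − T_amb) + Q̇.
dT/dt = (T_ss − T)/τ with T_ss = T_amb + Q̇/UA = 25.6 + 323/5.51 = 84.221 °C, τ = M c_p/UA = 1330·4.19/5.51 = 1011.4 min.
Integrating: T(t) = T_ss + (T₀ − T_ss) e^(−t/τ).
T(788) = 84.221 + (-21.221)·0.45880 = 74.485 °C.

74.5 °C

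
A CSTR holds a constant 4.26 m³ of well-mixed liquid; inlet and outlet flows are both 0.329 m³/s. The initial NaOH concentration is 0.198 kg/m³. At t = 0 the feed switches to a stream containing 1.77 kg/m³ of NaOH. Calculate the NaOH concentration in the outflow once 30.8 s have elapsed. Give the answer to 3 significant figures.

Transient balance on the dissolved component: V dC/dt = Q(C_in − C).
Time constant τ = V/Q = 4.26/0.329 = 12.948 s.
This is linear first-order; C(t) = C_in + (C₀ − C_in) e^(−t/τ).
C(30.8) = 1.77 + (0.198 − 1.77)·e^(−30.8/12.948) = 1.77 + (-1.5720)·0.092672 = 1.6243 kg/m³.

1.62 kg/m³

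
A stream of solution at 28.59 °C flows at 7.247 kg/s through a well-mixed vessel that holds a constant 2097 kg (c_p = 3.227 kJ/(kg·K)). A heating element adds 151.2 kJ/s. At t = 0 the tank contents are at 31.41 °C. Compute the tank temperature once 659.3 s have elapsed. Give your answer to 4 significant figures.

34.68 °C

M c_p dT/dt = ṁ c_p (T_in − T) + Q̇.
τ = M/ṁ = 289.361 s; T_ss = T_in + Q̇/(ṁ c_p) = 28.59 + 151.2/(7.247·3.227) = 35.0554 °C.
Solution: T(t) = T_ss + (T₀ − T_ss) e^(−t/τ).
T(659.3) = 35.0554 + (-3.64539)·e^(−659.3/289.361) = 35.0554 + (-3.64539)·0.102441 = 34.6820 °C.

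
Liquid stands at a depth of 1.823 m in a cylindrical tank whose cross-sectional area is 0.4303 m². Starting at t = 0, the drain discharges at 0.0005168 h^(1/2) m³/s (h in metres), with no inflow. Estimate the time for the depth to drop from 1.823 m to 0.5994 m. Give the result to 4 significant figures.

With no inflow, A dh/dt = −0.0005168 √h.
∫ h^(−1/2) dh = −(0.0005168/A) ∫ dt, giving 2√h = 2√h₀ − (0.0005168/A) t.
t = 2A(√h₀ − √h)/0.0005168 = 2·0.4303·(√1.823 − √0.5994)/0.0005168
  = 0.860600 × (1.35019 − 0.774209) / 0.0005168 = 959.143 s.

959.1 s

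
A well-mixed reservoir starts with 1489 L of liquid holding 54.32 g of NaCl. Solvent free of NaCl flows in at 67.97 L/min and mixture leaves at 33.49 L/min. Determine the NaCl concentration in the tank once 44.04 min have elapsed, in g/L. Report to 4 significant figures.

0.009125 g/L

Total volume: dV/dt = Q_in − Q_out = 34.4800 L/min, so V(t) = 1489 + 34.4800 t and V(44.04) = 3007.50 L.
No NaCl enters, so dm/dt = −Q_out · (m/V).
dm/m = −Q_out dt/(V₀ + 34.4800 t); integrating gives ln(m/m₀) = −(Q_out/(Q_in−Q_out)) ln(V/V₀).
m = m₀ (V₀/V)^(Q_out/(Q_in−Q_out)) = 54.32 × (1489/3007.50)^(0.971288) = 27.4420 g.
C = m/V = 27.4420/3007.50 = 0.00912451 g/L.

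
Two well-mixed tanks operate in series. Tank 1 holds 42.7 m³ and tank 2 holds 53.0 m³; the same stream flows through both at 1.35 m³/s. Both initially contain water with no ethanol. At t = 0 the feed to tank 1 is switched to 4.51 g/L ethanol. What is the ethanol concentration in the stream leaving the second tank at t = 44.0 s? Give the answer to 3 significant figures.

1.60 g/L

Species balance on tank i: dCᵢ/dt = (Cᵢ₋₁ − Cᵢ)/τᵢ with τᵢ = Vᵢ/Q.
τ₁ = 42.7/1.35 = 31.630 s; τ₂ = 53.0/1.35 = 39.259 s.
Tank 1: C₁ = C_in(1 − e^(−t/τ₁)). Tank 2 (τ₁ ≠ τ₂): C₂ = C_in[1 − (τ₁ e^(−t/τ₁) − τ₂ e^(−t/τ₂))/(τ₁ − τ₂)].
At t = 44.0: e^(−t/τ₁) = 0.24880, e^(−t/τ₂) = 0.32603.
C₂ = 4.51·[1 − (31.630·0.24880 − 39.259·0.32603)/(-7.6296)] = 4.51·0.35379 = 1.5956 g/L.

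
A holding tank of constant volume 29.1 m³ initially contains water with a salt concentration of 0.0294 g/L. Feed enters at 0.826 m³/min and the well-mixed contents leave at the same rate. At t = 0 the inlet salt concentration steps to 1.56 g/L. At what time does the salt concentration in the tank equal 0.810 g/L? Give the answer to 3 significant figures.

Species balance on the tank: V dC/dt = Q(C_in − C), so τ = V/Q = 35.230 min.
C(t) = C_in + (C₀ − C_in) e^(−t/τ). Set C = 0.810 and solve for t:
e^(−t/τ) = (C − C_in)/(C₀ − C_in) = (0.810 − 1.56)/(0.0294 − 1.56) = 0.49000
t = −τ ln(…) = 35.230 × 0.71334 = 25.131 min.

25.1 min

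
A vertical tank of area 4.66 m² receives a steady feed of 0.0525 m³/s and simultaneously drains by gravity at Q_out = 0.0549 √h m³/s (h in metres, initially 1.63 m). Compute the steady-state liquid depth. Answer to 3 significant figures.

0.914 m

Level balance: A dh/dt = 0.0525 − 0.0549 √h. Setting dh/dt = 0:
Q_in = 0.0549 √h_ss ⇒ √h_ss = 0.0525/0.0549 = 0.95628.
h_ss = 0.95628² = 0.91448 m. (Since h₀ = 1.63 m > h_ss, the level will fall toward this value.)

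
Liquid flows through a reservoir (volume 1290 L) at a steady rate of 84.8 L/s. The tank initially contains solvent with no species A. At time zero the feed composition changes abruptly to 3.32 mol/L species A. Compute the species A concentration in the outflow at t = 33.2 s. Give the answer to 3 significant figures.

Mass balance on the solute (V constant): V dC/dt = Q(C_in − C).
So dC/dt = (C_in − C)/τ with τ = V/Q = 1290/84.8 = 15.212 s.
C approaches C_in exponentially: C(t) = C_in + (C₀ − C_in) e^(−t/τ).
C(33.2) = 3.32 + (0 − 3.32)·e^(−33.2/15.212) = 3.32 + (-3.3200)·0.11276 = 2.9456 mol/L.

2.95 mol/L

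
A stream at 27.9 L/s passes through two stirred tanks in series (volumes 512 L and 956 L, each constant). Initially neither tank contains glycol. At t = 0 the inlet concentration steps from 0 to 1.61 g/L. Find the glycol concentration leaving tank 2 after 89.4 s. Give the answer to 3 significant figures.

1.37 g/L

Species balance on tank i: dCᵢ/dt = (Cᵢ₋₁ − Cᵢ)/τᵢ with τᵢ = Vᵢ/Q.
τ₁ = 512/27.9 = 18.351 s; τ₂ = 956/27.9 = 34.265 s.
Tank 1: C₁ = C_in(1 − e^(−t/τ₁)). Tank 2 (τ₁ ≠ τ₂): C₂ = C_in[1 − (τ₁ e^(−t/τ₁) − τ₂ e^(−t/τ₂))/(τ₁ − τ₂)].
At t = 89.4: e^(−t/τ₁) = 0.0076611, e^(−t/τ₂) = 0.073604.
C₂ = 1.61·[1 − (18.351·0.0076611 − 34.265·0.073604)/(-15.914)] = 1.61·0.85035 = 1.3691 g/L.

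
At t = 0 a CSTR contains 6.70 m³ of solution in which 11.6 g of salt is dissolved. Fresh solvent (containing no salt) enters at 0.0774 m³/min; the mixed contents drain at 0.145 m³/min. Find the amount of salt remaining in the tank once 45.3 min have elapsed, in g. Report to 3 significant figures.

Total volume: dV/dt = Q_in − Q_out = -0.067600 m³/min, so V(t) = 6.70 − 0.067600 t and V(45.3) = 3.6377 m³.
Solute balance: dm/dt = 0 − Q_out C = −Q_out m/V(t).
dm/m = −Q_out dt/(V₀ − 0.067600 t); integrating gives ln(m/m₀) = −(Q_out/(Q_in−Q_out)) ln(V/V₀).
m = m₀ (V₀/V)^(Q_out/(Q_in−Q_out)) = 11.6 × (6.70/3.6377)^(-2.1450) = 3.1298 g.

3.13 g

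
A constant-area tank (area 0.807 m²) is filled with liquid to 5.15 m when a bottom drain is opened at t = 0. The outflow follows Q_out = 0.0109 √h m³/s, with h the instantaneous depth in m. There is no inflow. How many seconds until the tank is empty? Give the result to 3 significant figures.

With no inflow, A dh/dt = −0.0109 √h.
This is separable: 2 d(√h)/dt = −0.0109/A, so √h = √h₀ − (0.0109/(2A)) t.
Set h = 0: 2√h₀ = (0.0109/A) t_empty ⇒ t_empty = 2A√h₀/0.0109.
t_empty = 2·0.807·√5.15/0.0109 = 1.6140·2.2694/0.0109 = 336.03 s.

336 s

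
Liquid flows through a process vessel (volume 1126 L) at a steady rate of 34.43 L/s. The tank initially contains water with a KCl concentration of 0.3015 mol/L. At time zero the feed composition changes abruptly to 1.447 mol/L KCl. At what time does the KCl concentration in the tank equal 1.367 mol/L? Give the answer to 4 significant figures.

87.04 s

Species balance: V dC/dt = Q(C_in − C) ⇒ τ = V/Q = 32.7040 s.
C(t) = C_in + (C₀ − C_in) e^(−t/τ). Set C = 1.367 and solve for t:
e^(−t/τ) = (C − C_in)/(C₀ − C_in) = (1.367 − 1.447)/(0.3015 − 1.447) = 0.0698385
t = −τ ln(…) = 32.7040 × 2.66157 = 87.0441 s.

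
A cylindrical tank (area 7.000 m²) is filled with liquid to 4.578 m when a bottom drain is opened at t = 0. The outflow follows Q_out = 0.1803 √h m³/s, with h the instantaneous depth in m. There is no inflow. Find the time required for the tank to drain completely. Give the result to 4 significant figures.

166.1 s

A dh/dt = −Q_out = −0.1803 √h.
∫ h^(−1/2) dh = −(0.1803/A) ∫ dt, giving 2√h = 2√h₀ − (0.1803/A) t.
Set h = 0: 2√h₀ = (0.1803/A) t_empty ⇒ t_empty = 2A√h₀/0.1803.
t_empty = 2·7.000·√4.578/0.1803 = 14.0000·2.13963/0.1803 = 166.138 s.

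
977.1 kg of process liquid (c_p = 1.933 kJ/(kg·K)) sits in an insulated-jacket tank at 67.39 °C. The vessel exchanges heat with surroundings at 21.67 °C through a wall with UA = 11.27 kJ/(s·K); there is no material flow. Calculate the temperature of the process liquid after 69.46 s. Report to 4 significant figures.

Energy balance: M c_p dT/dt = −UA(T − T_amb).
dT/dt = (T_ss − T)/τ with T_ss = T_amb = 21.6700 °C, τ = M c_p/UA = 977.1·1.933/11.27 = 167.590 s.
T approaches T_ss exponentially: T(t) = T_ss + (T₀ − T_ss) e^(−t/τ).
T(69.46) = 21.6700 + (45.7200)·0.660694 = 51.8769 °C.

51.88 °C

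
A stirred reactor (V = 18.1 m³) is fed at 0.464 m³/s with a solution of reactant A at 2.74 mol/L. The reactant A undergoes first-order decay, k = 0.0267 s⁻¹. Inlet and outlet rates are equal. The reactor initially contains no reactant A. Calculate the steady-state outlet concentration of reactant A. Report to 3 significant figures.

1.34 mol/L

Species balance: V dC/dt = Q C_in − Q C − k V C.
At steady state: 0 = Q C_in − (Q + kV) C_ss, so C_ss = Q C_in/(Q + kV).
C_ss = 0.464·2.74/(0.464 + 0.0267·18.1) = 1.2714/0.94727 = 1.3421 mol/L.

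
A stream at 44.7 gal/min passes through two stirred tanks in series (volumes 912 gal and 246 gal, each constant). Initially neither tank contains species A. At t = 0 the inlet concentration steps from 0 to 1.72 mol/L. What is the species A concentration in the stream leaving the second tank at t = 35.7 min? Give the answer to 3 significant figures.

1.31 mol/L

Time constants: τᵢ = Vᵢ/Q for each well-mixed tank.
τ₁ = 912/44.7 = 20.403 min; τ₂ = 246/44.7 = 5.5034 min.
Tank 1: C₁ = C_in(1 − e^(−t/τ₁)). Tank 2 (τ₁ ≠ τ₂): C₂ = C_in[1 − (τ₁ e^(−t/τ₁) − τ₂ e^(−t/τ₂))/(τ₁ − τ₂)].
At t = 35.7: e^(−t/τ₁) = 0.17381, e^(−t/τ₂) = 0.0015232.
C₂ = 1.72·[1 − (20.403·0.17381 − 5.5034·0.0015232)/(14.899)] = 1.72·0.76255 = 1.3116 mol/L.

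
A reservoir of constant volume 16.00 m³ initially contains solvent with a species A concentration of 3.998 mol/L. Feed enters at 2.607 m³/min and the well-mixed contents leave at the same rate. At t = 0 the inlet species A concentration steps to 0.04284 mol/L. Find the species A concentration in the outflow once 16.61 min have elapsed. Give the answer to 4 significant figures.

0.3070 mol/L

Mass balance on the solute (V constant): V dC/dt = Q(C_in − C).
Rewrite as dC/dt + C/τ = C_in/τ, τ = V/Q = 6.13732 min.
C approaches C_in exponentially: C(t) = C_in + (C₀ − C_in) e^(−t/τ).
C(16.61) = 0.04284 + (3.998 − 0.04284)·e^(−16.61/6.13732) = 0.04284 + (3.95516)·0.0667773 = 0.306955 mol/L.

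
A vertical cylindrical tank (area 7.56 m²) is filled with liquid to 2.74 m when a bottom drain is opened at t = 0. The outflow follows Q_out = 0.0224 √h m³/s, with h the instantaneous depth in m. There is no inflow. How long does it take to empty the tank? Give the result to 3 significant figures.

1120 s

A dh/dt = −Q_out = −0.0224 √h.
Separate and integrate: 2(√h − √h₀) = −(0.0224/A) t.
Tank is empty when √h = 0: t_empty = 2A√h₀/0.0224.
t_empty = 2·7.56·√2.74/0.0224 = 15.120·1.6553/0.0224 = 1117.3 s.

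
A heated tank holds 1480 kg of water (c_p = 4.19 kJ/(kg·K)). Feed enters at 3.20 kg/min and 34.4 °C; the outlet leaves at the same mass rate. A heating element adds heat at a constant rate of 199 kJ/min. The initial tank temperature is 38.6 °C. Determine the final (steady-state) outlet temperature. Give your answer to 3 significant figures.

49.2 °C

Heat balance on the well-mixed liquid: M c_p dT/dt = ṁ c_p (T_in − T) + 199.
At steady state dT/dt = 0 ⇒ T_ss = T_in + Q̇/(ṁ c_p) = 34.4 + 199/(3.20·4.19) = 49.242 °C.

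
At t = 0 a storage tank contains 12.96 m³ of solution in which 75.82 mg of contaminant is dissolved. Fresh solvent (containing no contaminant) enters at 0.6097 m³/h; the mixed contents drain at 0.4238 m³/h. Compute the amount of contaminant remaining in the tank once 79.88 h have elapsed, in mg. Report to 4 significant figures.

13.30 mg

Total volume: dV/dt = Q_in − Q_out = 0.185900 m³/h, so V(t) = 12.96 + 0.185900 t and V(79.88) = 27.8097 m³.
Solute balance: dm/dt = 0 − Q_out C = −Q_out m/V(t).
dm/m = −Q_out dt/(V₀ + 0.185900 t); integrating gives ln(m/m₀) = −(Q_out/(Q_in−Q_out)) ln(V/V₀).
m = m₀ (V₀/V)^(Q_out/(Q_in−Q_out)) = 75.82 × (12.96/27.8097)^(2.27972) = 13.2999 mg.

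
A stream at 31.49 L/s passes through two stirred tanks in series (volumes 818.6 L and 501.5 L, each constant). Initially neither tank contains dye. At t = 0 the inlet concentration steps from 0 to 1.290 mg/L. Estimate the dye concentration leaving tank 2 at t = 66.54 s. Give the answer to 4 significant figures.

1.064 mg/L

Time constants: τᵢ = Vᵢ/Q for each well-mixed tank.
τ₁ = 818.6/31.49 = 25.9956 s; τ₂ = 501.5/31.49 = 15.9257 s.
Solving the cascade with C₁(0)=C₂(0)=0 gives C₂(t) = C_in[1 − (τ₁ e^(−t/τ₁) − τ₂ e^(−t/τ₂))/(τ₁ − τ₂)].
At t = 66.54: e^(−t/τ₁) = 0.0773304, e^(−t/τ₂) = 0.0153268.
C₂ = 1.290·[1 − (25.9956·0.0773304 − 15.9257·0.0153268)/(10.0699)] = 1.290·0.824610 = 1.06375 mg/L.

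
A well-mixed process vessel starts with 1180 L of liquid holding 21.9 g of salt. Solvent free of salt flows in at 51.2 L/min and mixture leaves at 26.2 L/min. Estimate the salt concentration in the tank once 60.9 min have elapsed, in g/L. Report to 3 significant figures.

0.00340 g/L

Total volume: dV/dt = Q_in − Q_out = 25.000 L/min, so V(t) = 1180 + 25.000 t and V(60.9) = 2702.5 L.
Species balance (pure solvent in): dm/dt = −Q_out · m/V(t).
Separate: dm/m = −Q_out dt/V(t) ⇒ ln(m/m₀) = −(Q_out/(Q_in−Q_out)) ln(V/V₀).
m = m₀ (V₀/V)^(Q_out/(Q_in−Q_out)) = 21.9 × (1180/2702.5)^(1.0480) = 9.1894 g.
C = m/V = 9.1894/2702.5 = 0.0034003 g/L.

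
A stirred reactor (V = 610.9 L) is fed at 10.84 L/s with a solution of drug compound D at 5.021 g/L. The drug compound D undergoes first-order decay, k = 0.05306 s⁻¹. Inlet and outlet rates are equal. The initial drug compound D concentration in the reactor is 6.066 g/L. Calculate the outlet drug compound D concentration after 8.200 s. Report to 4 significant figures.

3.949 g/L

Species balance: V dC/dt = Q C_in − Q C − k V C.
This is linear with rate a = Q/V + k = 0.0708043 s⁻¹.
C_ss = Q C_in/(Q + kV) = 1.25832 g/L; C(t) = C_ss + (C₀ − C_ss) e^(−a t).
C(8.200) = 1.25832 + (4.80768)·e^(−0.0708043·8.200) = 1.25832 + (4.80768)·0.559565 = 3.94853 g/L.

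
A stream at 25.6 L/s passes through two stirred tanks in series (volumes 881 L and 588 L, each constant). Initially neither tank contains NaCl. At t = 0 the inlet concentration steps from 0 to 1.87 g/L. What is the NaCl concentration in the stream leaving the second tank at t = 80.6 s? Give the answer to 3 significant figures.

Each tank obeys Vᵢ dCᵢ/dt = Q(Cᵢ₋₁ − Cᵢ), so τᵢ = Vᵢ/Q.
τ₁ = 881/25.6 = 34.414 s; τ₂ = 588/25.6 = 22.969 s.
Solving the cascade with C₁(0)=C₂(0)=0 gives C₂(t) = C_in[1 − (τ₁ e^(−t/τ₁) − τ₂ e^(−t/τ₂))/(τ₁ − τ₂)].
At t = 80.6: e^(−t/τ₁) = 0.096129, e^(−t/τ₂) = 0.029923.
C₂ = 1.87·[1 − (34.414·0.096129 − 22.969·0.029923)/(11.445)] = 1.87·0.77101 = 1.4418 g/L.

1.44 g/L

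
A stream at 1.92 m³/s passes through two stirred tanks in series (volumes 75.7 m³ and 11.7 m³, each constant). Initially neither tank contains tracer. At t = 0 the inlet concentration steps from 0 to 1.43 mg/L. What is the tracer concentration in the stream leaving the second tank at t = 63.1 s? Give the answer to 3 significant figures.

1.09 mg/L

Time constants: τᵢ = Vᵢ/Q for each well-mixed tank.
τ₁ = 75.7/1.92 = 39.427 s; τ₂ = 11.7/1.92 = 6.0938 s.
Tank 1: C₁ = C_in(1 − e^(−t/τ₁)). Tank 2 (τ₁ ≠ τ₂): C₂ = C_in[1 − (τ₁ e^(−t/τ₁) − τ₂ e^(−t/τ₂))/(τ₁ − τ₂)].
At t = 63.1: e^(−t/τ₁) = 0.20181, e^(−t/τ₂) = 3.1837e-05.
C₂ = 1.43·[1 − (39.427·0.20181 − 6.0938·3.1837e-05)/(33.333)] = 1.43·0.76130 = 1.0887 mg/L.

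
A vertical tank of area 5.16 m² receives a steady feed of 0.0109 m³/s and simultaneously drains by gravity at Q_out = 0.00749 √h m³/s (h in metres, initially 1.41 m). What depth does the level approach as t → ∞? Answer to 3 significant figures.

A dh/dt = Q_in − 0.00749 √h. Steady state requires inflow = outflow:
Q_in = 0.00749 √h_ss ⇒ √h_ss = 0.0109/0.00749 = 1.4553.
h_ss = 1.4553² = 2.1178 m. (Since h₀ = 1.41 m < h_ss, the level will rise toward this value.)

2.12 m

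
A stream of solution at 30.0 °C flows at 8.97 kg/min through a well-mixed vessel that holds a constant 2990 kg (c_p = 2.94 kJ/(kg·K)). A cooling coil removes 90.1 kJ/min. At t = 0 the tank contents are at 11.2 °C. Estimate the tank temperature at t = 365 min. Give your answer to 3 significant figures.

M c_p dT/dt = ṁ c_p (T_in − T) − Q̇.
Rearrange: dT/dt = (T_ss − T)/τ with τ = M/ṁ = 333.33 min and T_ss = T_in − Q̇/(ṁ c_p) = 26.583 °C.
This is linear first-order; T(t) = T_ss + (T₀ − T_ss) e^(−t/τ).
T(365) = 26.583 + (-15.383)·e^(−365/333.33) = 26.583 + (-15.383)·0.33454 = 21.437 °C.

21.4 °C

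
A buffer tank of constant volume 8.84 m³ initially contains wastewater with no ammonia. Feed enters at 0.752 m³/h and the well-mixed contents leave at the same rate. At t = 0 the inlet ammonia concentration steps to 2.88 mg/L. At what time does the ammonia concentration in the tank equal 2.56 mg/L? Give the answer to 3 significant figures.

Transient balance on the dissolved component: V dC/dt = Q(C_in − C), so τ = V/Q = 11.755 h.
C(t) = C_in + (C₀ − C_in) e^(−t/τ). Set C = 2.56 and solve for t:
e^(−t/τ) = (C − C_in)/(C₀ − C_in) = (2.56 − 2.88)/(0 − 2.88) = 0.11111
t = −τ ln(…) = 11.755 × 2.1972 = 25.829 h.

25.8 h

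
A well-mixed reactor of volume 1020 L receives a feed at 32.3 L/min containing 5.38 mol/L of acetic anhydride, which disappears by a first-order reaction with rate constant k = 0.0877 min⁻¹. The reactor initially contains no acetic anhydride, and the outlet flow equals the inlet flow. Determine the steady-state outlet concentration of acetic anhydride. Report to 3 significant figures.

1.43 mol/L

V dC/dt = Q(C_in − C) − k V C.
Steady state (dC/dt = 0): C_ss = Q C_in/(Q + kV) = C_in/(1 + kV/Q).
C_ss = 32.3·5.38/(32.3 + 0.0877·1020) = 173.77/121.75 = 1.4273 mol/L.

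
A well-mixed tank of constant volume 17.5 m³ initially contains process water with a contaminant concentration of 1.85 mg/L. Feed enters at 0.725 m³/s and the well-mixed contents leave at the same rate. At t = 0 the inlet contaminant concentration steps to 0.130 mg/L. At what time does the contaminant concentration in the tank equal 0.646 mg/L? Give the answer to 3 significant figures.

Unsteady species balance (constant V, well mixed): V dC/dt = Q(C_in − C), so τ = V/Q = 24.138 s.
C(t) = C_in + (C₀ − C_in) e^(−t/τ). Set C = 0.646 and solve for t:
e^(−t/τ) = (C − C_in)/(C₀ − C_in) = (0.646 − 0.130)/(1.85 − 0.130) = 0.30000
t = −τ ln(…) = 24.138 × 1.2040 = 29.061 s.

29.1 s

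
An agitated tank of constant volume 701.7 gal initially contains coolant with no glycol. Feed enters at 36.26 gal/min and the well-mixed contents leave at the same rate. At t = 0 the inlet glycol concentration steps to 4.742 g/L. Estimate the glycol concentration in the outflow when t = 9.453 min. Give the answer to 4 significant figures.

1.833 g/L

Unsteady species balance (constant V, well mixed): V dC/dt = Q(C_in − C).
Time constant τ = V/Q = 701.7/36.26 = 19.3519 min.
Solution: C(t) = C_in + (C₀ − C_in) e^(−t/τ).
C(9.453) = 4.742 + (0 − 4.742)·e^(−9.453/19.3519) = 4.742 + (-4.74200)·0.613559 = 1.83250 g/L.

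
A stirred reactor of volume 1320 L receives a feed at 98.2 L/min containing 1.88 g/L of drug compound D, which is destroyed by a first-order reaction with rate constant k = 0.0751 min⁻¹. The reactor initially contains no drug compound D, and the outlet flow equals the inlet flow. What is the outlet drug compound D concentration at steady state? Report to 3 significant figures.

Accumulation = in − out − consumed: V dC/dt = Q C_in − Q C − k V C.
Steady state (dC/dt = 0): C_ss = Q C_in/(Q + kV) = C_in/(1 + kV/Q).
C_ss = 98.2·1.88/(98.2 + 0.0751·1320) = 184.62/197.33 = 0.93556 g/L.

0.936 g/L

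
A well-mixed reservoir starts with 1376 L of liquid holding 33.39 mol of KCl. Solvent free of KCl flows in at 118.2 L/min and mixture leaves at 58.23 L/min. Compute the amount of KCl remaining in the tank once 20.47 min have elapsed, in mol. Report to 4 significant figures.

Total volume: dV/dt = Q_in − Q_out = 59.9700 L/min, so V(t) = 1376 + 59.9700 t and V(20.47) = 2603.59 L.
Solute balance: dm/dt = 0 − Q_out C = −Q_out m/V(t).
Separate: dm/m = −Q_out dt/V(t) ⇒ ln(m/m₀) = −(Q_out/(Q_in−Q_out)) ln(V/V₀).
m = m₀ (V₀/V)^(Q_out/(Q_in−Q_out)) = 33.39 × (1376/2603.59)^(0.970985) = 17.9762 mol.

17.98 mol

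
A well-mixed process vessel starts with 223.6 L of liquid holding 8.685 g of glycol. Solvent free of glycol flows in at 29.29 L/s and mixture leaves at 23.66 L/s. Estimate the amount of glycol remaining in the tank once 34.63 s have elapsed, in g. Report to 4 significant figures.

Total volume: dV/dt = Q_in − Q_out = 5.63000 L/s, so V(t) = 223.6 + 5.63000 t and V(34.63) = 418.567 L.
Solute balance: dm/dt = 0 − Q_out C = −Q_out m/V(t).
dm/m = −Q_out dt/(V₀ + 5.63000 t); integrating gives ln(m/m₀) = −(Q_out/(Q_in−Q_out)) ln(V/V₀).
m = m₀ (V₀/V)^(Q_out/(Q_in−Q_out)) = 8.685 × (223.6/418.567)^(4.20249) = 0.622962 g.

0.6230 g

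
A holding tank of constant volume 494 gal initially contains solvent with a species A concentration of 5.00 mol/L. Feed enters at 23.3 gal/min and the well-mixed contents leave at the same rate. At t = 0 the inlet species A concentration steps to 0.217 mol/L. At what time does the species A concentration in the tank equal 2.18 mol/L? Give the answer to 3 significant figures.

18.9 min

Species balance on the tank: V dC/dt = Q(C_in − C), so τ = V/Q = 21.202 min.
C(t) = C_in + (C₀ − C_in) e^(−t/τ). Set C = 2.18 and solve for t:
e^(−t/τ) = (C − C_in)/(C₀ − C_in) = (2.18 − 0.217)/(5.00 − 0.217) = 0.41041
t = −τ ln(…) = 21.202 × 0.89059 = 18.882 min.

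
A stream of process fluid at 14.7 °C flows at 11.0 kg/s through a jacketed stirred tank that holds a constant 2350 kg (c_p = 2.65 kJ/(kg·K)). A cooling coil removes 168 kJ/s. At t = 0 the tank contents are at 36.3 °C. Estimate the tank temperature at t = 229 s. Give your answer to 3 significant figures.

First-law balance (no shaft work): M c_p dT/dt = ṁ c_p (T_in − T) − 168.
τ = M/ṁ = 213.64 s; T_ss = T_in − Q̇/(ṁ c_p) = 14.7 − 168/(11.0·2.65) = 8.9367 °C.
T approaches T_ss exponentially: T(t) = T_ss + (T₀ − T_ss) e^(−t/τ).
T(229) = 8.9367 + (27.363)·e^(−229/213.64) = 8.9367 + (27.363)·0.34235 = 18.305 °C.

18.3 °C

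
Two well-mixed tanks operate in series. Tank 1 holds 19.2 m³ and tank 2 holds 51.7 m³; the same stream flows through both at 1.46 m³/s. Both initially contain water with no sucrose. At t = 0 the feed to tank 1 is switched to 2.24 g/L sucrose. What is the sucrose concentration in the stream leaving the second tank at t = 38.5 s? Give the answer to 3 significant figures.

1.11 g/L

Species balance on tank i: dCᵢ/dt = (Cᵢ₋₁ − Cᵢ)/τᵢ with τᵢ = Vᵢ/Q.
τ₁ = 19.2/1.46 = 13.151 s; τ₂ = 51.7/1.46 = 35.411 s.
Tank 1: C₁ = C_in(1 − e^(−t/τ₁)). Tank 2 (τ₁ ≠ τ₂): C₂ = C_in[1 − (τ₁ e^(−t/τ₁) − τ₂ e^(−t/τ₂))/(τ₁ − τ₂)].
At t = 38.5: e^(−t/τ₁) = 0.053525, e^(−t/τ₂) = 0.33715.
C₂ = 2.24·[1 − (13.151·0.053525 − 35.411·0.33715)/(-22.260)] = 2.24·0.49530 = 1.1095 g/L.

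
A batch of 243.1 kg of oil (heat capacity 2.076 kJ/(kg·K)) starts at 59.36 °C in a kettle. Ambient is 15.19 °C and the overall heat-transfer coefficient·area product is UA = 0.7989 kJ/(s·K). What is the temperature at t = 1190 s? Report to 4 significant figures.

M c_p dT/dt = −UA(T − T_amb).
dT/dt = (T_ss − T)/τ with T_ss = T_amb = 15.1900 °C, τ = M c_p/UA = 243.1·2.076/0.7989 = 631.713 s.
T approaches T_ss exponentially: T(t) = T_ss + (T₀ − T_ss) e^(−t/τ).
T(1190) = 15.1900 + (44.1700)·0.152016 = 21.9046 °C.

21.90 °C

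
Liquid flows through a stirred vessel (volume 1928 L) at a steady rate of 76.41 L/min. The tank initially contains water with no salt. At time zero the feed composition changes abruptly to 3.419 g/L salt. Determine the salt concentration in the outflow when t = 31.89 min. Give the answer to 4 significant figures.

Unsteady species balance (constant V, well mixed): V dC/dt = Q(C_in − C).
Rewrite as dC/dt + C/τ = C_in/τ, τ = V/Q = 25.2323 min.
This is linear first-order; C(t) = C_in + (C₀ − C_in) e^(−t/τ).
C(31.89) = 3.419 + (0 − 3.419)·e^(−31.89/25.2323) = 3.419 + (-3.41900)·0.282562 = 2.45292 g/L.

2.453 g/L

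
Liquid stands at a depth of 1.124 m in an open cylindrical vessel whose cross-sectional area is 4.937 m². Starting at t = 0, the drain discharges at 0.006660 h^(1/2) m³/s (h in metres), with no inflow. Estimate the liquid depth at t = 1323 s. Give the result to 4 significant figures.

0.02817 m

Volume balance on the tank: A dh/dt = −0.006660 √h.
Separate and integrate: 2(√h − √h₀) = −(0.006660/A) t.
√h = √1.124 − 0.006660·1323/(2·4.937) = 1.06019 − 0.892362 = 0.167827.
h = 0.167827² = 0.0281659 m.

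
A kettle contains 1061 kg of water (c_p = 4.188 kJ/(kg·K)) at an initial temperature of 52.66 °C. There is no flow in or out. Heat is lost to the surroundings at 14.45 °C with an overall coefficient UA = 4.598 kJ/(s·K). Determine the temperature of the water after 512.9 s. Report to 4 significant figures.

M c_p dT/dt = −UA(T − T_amb).
dT/dt = (T_ss − T)/τ with T_ss = T_amb = 14.4500 °C, τ = M c_p/UA = 1061·4.188/4.598 = 966.391 s.
Integrating: T(t) = T_ss + (T₀ − T_ss) e^(−t/τ).
T(512.9) = 14.4500 + (38.2100)·0.588171 = 36.9240 °C.

36.92 °C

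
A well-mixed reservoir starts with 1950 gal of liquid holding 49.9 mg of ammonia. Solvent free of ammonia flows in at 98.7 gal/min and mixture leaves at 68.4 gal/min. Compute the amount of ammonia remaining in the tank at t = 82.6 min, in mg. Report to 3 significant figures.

7.74 mg

Let m(t) be the amount of ammonia. Volume: V(t) = V₀ + (Q_in − Q_out) t = 1950 + 30.300 t; V(82.6) = 4452.8 gal.
Species balance (pure solvent in): dm/dt = −Q_out · m/V(t).
Separate: dm/m = −Q_out dt/V(t) ⇒ ln(m/m₀) = −(Q_out/(Q_in−Q_out)) ln(V/V₀).
m = m₀ (V₀/V)^(Q_out/(Q_in−Q_out)) = 49.9 × (1950/4452.8)^(2.2574) = 7.7374 mg.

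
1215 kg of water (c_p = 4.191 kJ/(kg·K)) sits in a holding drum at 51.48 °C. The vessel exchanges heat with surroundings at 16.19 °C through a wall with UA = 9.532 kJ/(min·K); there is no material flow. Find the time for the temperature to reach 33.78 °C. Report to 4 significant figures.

M c_p dT/dt = −UA(T − T_amb).
τ = M c_p/UA = 534.207 min; T_ss = T_amb = 16.1900 °C.
T(t) = T_ss + (T₀ − T_ss)e^(−t/τ); set T = 33.78:
t = −τ ln[(T − T_ss)/(T₀ − T_ss)] = −534.207 · ln(0.498441) = 371.952 min.

372.0 min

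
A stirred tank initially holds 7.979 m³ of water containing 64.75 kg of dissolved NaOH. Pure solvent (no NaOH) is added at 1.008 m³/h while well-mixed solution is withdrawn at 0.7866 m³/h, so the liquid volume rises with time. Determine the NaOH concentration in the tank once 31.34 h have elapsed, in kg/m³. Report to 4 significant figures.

0.4699 kg/m³

Let m(t) be the amount of NaOH. Volume: V(t) = V₀ + (Q_in − Q_out) t = 7.979 + 0.221400 t; V(31.34) = 14.9177 m³.
Species balance (pure solvent in): dm/dt = −Q_out · m/V(t).
dm/m = −Q_out dt/(V₀ + 0.221400 t); integrating gives ln(m/m₀) = −(Q_out/(Q_in−Q_out)) ln(V/V₀).
m = m₀ (V₀/V)^(Q_out/(Q_in−Q_out)) = 64.75 × (7.979/14.9177)^(3.55285) = 7.01043 kg.
C = m/V = 7.01043/14.9177 = 0.469941 kg/m³.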